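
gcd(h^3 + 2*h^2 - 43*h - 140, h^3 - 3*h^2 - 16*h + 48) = h + 4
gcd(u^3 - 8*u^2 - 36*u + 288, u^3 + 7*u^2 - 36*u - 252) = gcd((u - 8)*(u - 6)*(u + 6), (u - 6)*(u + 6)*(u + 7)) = u^2 - 36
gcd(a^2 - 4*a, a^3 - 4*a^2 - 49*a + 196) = a - 4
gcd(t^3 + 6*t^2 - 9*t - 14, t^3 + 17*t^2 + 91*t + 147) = t + 7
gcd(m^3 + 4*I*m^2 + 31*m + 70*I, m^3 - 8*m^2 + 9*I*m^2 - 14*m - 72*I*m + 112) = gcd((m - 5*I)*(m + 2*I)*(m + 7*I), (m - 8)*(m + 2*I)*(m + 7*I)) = m^2 + 9*I*m - 14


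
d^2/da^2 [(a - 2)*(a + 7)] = 2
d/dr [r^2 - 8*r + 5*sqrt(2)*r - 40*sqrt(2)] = 2*r - 8 + 5*sqrt(2)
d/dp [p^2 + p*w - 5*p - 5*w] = 2*p + w - 5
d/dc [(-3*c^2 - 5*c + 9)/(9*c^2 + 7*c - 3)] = 24*(c^2 - 6*c - 2)/(81*c^4 + 126*c^3 - 5*c^2 - 42*c + 9)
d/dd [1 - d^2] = -2*d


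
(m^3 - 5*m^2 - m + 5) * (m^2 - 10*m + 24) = m^5 - 15*m^4 + 73*m^3 - 105*m^2 - 74*m + 120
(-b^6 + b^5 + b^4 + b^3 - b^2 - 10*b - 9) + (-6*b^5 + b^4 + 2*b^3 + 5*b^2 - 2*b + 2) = -b^6 - 5*b^5 + 2*b^4 + 3*b^3 + 4*b^2 - 12*b - 7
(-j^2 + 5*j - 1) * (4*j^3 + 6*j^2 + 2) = -4*j^5 + 14*j^4 + 26*j^3 - 8*j^2 + 10*j - 2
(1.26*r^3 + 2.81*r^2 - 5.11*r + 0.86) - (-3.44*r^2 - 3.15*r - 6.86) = 1.26*r^3 + 6.25*r^2 - 1.96*r + 7.72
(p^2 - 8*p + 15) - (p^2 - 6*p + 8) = 7 - 2*p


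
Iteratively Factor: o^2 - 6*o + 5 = (o - 1)*(o - 5)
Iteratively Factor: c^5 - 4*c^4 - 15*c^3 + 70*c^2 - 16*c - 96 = (c + 4)*(c^4 - 8*c^3 + 17*c^2 + 2*c - 24) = (c - 2)*(c + 4)*(c^3 - 6*c^2 + 5*c + 12) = (c - 3)*(c - 2)*(c + 4)*(c^2 - 3*c - 4) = (c - 3)*(c - 2)*(c + 1)*(c + 4)*(c - 4)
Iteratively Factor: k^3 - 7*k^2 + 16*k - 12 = (k - 2)*(k^2 - 5*k + 6) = (k - 3)*(k - 2)*(k - 2)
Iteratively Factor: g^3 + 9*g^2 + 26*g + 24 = (g + 4)*(g^2 + 5*g + 6) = (g + 2)*(g + 4)*(g + 3)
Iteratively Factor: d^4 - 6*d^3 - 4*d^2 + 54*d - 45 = (d - 5)*(d^3 - d^2 - 9*d + 9) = (d - 5)*(d + 3)*(d^2 - 4*d + 3) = (d - 5)*(d - 3)*(d + 3)*(d - 1)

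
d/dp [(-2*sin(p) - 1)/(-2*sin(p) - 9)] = 16*cos(p)/(2*sin(p) + 9)^2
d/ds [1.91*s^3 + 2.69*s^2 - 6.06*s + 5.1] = 5.73*s^2 + 5.38*s - 6.06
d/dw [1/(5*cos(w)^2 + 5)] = 4*sin(2*w)/(5*(cos(2*w) + 3)^2)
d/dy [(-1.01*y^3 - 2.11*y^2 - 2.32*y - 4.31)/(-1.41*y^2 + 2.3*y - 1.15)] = (1.4241*y^4 - 4.646*y^3 - 4.6397*y^2 - 7.3012*y + 12.581)/(1.9881*y^4 - 6.486*y^3 + 8.533*y^2 - 5.29*y + 1.3225)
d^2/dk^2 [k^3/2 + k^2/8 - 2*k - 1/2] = 3*k + 1/4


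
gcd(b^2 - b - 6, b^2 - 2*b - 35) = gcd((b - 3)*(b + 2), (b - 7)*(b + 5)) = 1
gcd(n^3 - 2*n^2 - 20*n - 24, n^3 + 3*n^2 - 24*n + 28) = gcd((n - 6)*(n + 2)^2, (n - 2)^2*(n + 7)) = 1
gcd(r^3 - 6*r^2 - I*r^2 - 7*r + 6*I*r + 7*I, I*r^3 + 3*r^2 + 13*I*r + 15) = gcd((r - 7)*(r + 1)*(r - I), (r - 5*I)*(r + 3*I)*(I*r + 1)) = r - I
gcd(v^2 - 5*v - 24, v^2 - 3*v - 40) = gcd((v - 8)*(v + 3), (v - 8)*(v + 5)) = v - 8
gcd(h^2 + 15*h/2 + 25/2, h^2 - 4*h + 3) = 1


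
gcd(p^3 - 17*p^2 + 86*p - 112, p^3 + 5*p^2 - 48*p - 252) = p - 7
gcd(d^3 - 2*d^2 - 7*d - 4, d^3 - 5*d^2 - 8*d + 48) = d - 4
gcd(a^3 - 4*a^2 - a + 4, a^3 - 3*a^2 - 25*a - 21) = a + 1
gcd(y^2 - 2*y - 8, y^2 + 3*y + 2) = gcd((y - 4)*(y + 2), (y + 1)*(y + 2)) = y + 2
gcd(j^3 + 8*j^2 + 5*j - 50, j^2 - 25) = j + 5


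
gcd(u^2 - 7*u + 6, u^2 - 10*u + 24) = u - 6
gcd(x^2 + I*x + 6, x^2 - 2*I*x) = x - 2*I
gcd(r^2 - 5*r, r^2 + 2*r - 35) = r - 5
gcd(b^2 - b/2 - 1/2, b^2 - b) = b - 1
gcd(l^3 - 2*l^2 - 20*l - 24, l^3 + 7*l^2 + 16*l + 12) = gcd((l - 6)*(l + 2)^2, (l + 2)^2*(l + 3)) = l^2 + 4*l + 4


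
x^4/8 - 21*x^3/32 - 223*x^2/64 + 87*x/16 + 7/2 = (x/4 + 1)*(x/2 + 1/4)*(x - 8)*(x - 7/4)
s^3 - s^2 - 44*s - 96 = (s - 8)*(s + 3)*(s + 4)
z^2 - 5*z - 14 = (z - 7)*(z + 2)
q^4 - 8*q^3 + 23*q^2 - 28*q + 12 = (q - 3)*(q - 2)^2*(q - 1)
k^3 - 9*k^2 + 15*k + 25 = (k - 5)^2*(k + 1)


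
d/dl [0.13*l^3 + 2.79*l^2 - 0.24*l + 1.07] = 0.39*l^2 + 5.58*l - 0.24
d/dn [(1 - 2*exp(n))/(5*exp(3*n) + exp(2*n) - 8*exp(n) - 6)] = ((2*exp(n) - 1)*(15*exp(2*n) + 2*exp(n) - 8) - 10*exp(3*n) - 2*exp(2*n) + 16*exp(n) + 12)*exp(n)/(5*exp(3*n) + exp(2*n) - 8*exp(n) - 6)^2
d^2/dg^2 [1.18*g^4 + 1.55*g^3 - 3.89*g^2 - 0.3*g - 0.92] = 14.16*g^2 + 9.3*g - 7.78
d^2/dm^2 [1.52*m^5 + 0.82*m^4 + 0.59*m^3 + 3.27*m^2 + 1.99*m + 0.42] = 30.4*m^3 + 9.84*m^2 + 3.54*m + 6.54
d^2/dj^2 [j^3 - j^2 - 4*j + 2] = 6*j - 2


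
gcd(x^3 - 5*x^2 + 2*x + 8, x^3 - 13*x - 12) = x^2 - 3*x - 4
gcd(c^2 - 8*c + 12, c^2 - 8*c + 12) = c^2 - 8*c + 12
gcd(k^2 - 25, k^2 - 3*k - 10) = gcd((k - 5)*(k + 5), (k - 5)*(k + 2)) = k - 5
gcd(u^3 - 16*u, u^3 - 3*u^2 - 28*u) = u^2 + 4*u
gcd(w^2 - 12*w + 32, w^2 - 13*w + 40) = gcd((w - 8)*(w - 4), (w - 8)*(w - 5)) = w - 8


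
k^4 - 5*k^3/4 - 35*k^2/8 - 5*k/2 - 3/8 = (k - 3)*(k + 1/4)*(k + 1/2)*(k + 1)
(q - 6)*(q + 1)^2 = q^3 - 4*q^2 - 11*q - 6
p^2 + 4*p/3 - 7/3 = (p - 1)*(p + 7/3)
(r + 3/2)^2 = r^2 + 3*r + 9/4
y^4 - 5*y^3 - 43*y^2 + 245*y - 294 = (y - 7)*(y - 3)*(y - 2)*(y + 7)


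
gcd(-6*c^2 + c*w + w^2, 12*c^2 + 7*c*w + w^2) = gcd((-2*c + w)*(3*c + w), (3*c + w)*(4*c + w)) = 3*c + w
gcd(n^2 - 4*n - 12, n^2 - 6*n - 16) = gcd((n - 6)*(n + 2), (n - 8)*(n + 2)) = n + 2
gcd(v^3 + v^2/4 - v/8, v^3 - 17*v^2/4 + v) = v^2 - v/4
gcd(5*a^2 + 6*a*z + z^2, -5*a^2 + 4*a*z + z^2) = 5*a + z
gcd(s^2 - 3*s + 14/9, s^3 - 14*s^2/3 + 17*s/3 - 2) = s - 2/3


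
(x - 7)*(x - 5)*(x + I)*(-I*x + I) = -I*x^4 + x^3 + 13*I*x^3 - 13*x^2 - 47*I*x^2 + 47*x + 35*I*x - 35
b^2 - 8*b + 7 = (b - 7)*(b - 1)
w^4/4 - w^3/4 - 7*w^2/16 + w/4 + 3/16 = (w/2 + 1/4)*(w/2 + 1/2)*(w - 3/2)*(w - 1)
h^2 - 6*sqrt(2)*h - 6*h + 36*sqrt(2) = (h - 6)*(h - 6*sqrt(2))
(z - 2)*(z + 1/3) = z^2 - 5*z/3 - 2/3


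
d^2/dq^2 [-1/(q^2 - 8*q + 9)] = 2*(q^2 - 8*q - 4*(q - 4)^2 + 9)/(q^2 - 8*q + 9)^3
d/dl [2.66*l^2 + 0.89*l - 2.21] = 5.32*l + 0.89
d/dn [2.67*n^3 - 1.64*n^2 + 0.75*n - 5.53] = 8.01*n^2 - 3.28*n + 0.75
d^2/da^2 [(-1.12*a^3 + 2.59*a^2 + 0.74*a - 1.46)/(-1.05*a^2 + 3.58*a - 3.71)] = (7.105427357601e-15*a^4 - 1.12050400000001*a^3 - 19.059726*a^2 + 76.861932*a - 64.906074)/(1.157625*a^6 - 11.84085*a^5 + 52.642485*a^4 - 129.558052*a^3 + 186.003447*a^2 - 147.826434*a + 51.064811)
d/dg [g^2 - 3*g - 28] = 2*g - 3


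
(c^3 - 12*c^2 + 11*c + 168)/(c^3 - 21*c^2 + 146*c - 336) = (c + 3)/(c - 6)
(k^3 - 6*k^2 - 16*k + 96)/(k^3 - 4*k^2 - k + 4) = (k^2 - 2*k - 24)/(k^2 - 1)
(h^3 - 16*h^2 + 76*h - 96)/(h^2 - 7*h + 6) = (h^2 - 10*h + 16)/(h - 1)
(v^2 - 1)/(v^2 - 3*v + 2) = (v + 1)/(v - 2)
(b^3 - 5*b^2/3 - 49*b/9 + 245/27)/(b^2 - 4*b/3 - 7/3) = (9*b^2 + 6*b - 35)/(9*(b + 1))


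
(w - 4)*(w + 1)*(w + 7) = w^3 + 4*w^2 - 25*w - 28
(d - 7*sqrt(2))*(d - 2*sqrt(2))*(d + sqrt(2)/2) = d^3 - 17*sqrt(2)*d^2/2 + 19*d + 14*sqrt(2)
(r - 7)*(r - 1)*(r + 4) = r^3 - 4*r^2 - 25*r + 28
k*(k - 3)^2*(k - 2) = k^4 - 8*k^3 + 21*k^2 - 18*k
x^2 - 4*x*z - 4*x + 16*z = (x - 4)*(x - 4*z)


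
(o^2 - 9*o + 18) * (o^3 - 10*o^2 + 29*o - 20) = o^5 - 19*o^4 + 137*o^3 - 461*o^2 + 702*o - 360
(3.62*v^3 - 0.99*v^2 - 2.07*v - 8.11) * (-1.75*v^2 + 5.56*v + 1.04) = -6.335*v^5 + 21.8597*v^4 + 1.8829*v^3 + 1.6537*v^2 - 47.2444*v - 8.4344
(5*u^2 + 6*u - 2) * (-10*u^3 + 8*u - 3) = -50*u^5 - 60*u^4 + 60*u^3 + 33*u^2 - 34*u + 6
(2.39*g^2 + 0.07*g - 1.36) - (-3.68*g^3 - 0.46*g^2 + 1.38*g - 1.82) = 3.68*g^3 + 2.85*g^2 - 1.31*g + 0.46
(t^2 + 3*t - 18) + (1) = t^2 + 3*t - 17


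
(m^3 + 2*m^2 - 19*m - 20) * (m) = m^4 + 2*m^3 - 19*m^2 - 20*m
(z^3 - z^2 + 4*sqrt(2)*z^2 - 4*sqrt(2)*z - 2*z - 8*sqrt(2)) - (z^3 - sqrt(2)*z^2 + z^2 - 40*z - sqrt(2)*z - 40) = -2*z^2 + 5*sqrt(2)*z^2 - 3*sqrt(2)*z + 38*z - 8*sqrt(2) + 40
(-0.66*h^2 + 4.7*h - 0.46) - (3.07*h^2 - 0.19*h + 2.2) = -3.73*h^2 + 4.89*h - 2.66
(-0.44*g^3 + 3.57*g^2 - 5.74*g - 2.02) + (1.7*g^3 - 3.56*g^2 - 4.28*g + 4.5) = 1.26*g^3 + 0.00999999999999979*g^2 - 10.02*g + 2.48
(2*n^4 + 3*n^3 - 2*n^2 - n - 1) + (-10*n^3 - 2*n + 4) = 2*n^4 - 7*n^3 - 2*n^2 - 3*n + 3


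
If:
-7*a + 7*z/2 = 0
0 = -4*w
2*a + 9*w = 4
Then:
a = 2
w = 0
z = 4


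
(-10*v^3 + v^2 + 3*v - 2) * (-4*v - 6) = 40*v^4 + 56*v^3 - 18*v^2 - 10*v + 12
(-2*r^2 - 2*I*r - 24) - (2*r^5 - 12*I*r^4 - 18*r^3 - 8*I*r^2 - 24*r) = -2*r^5 + 12*I*r^4 + 18*r^3 - 2*r^2 + 8*I*r^2 + 24*r - 2*I*r - 24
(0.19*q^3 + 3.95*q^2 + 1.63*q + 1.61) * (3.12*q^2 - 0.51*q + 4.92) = 0.5928*q^5 + 12.2271*q^4 + 4.0059*q^3 + 23.6259*q^2 + 7.1985*q + 7.9212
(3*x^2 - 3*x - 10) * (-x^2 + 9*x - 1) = -3*x^4 + 30*x^3 - 20*x^2 - 87*x + 10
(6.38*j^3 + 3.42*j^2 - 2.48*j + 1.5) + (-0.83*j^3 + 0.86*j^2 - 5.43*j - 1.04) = 5.55*j^3 + 4.28*j^2 - 7.91*j + 0.46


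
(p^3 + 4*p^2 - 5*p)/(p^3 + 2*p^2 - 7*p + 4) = p*(p + 5)/(p^2 + 3*p - 4)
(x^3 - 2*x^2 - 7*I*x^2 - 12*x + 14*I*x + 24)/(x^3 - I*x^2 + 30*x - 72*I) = (x - 2)/(x + 6*I)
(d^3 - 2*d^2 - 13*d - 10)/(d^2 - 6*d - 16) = (d^2 - 4*d - 5)/(d - 8)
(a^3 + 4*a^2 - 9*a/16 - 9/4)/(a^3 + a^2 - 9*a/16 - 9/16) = (a + 4)/(a + 1)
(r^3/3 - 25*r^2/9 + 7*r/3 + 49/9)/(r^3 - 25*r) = (3*r^3 - 25*r^2 + 21*r + 49)/(9*r*(r^2 - 25))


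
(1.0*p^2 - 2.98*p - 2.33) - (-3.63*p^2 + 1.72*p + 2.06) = 4.63*p^2 - 4.7*p - 4.39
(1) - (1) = 0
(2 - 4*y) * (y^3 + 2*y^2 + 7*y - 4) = -4*y^4 - 6*y^3 - 24*y^2 + 30*y - 8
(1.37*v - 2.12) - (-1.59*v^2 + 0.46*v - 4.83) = 1.59*v^2 + 0.91*v + 2.71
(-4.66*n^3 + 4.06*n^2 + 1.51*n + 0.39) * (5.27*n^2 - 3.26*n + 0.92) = -24.5582*n^5 + 36.5878*n^4 - 9.5651*n^3 + 0.8679*n^2 + 0.1178*n + 0.3588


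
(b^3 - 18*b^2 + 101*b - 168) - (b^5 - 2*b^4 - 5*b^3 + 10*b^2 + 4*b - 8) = -b^5 + 2*b^4 + 6*b^3 - 28*b^2 + 97*b - 160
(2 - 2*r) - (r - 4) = 6 - 3*r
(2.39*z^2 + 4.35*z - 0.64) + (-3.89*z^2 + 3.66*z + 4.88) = -1.5*z^2 + 8.01*z + 4.24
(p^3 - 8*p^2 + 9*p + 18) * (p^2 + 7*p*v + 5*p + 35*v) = p^5 + 7*p^4*v - 3*p^4 - 21*p^3*v - 31*p^3 - 217*p^2*v + 63*p^2 + 441*p*v + 90*p + 630*v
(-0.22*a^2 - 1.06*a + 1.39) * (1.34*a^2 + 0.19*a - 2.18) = -0.2948*a^4 - 1.4622*a^3 + 2.1408*a^2 + 2.5749*a - 3.0302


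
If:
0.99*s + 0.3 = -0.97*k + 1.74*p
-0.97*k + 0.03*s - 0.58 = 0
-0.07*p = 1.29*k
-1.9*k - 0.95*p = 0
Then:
No Solution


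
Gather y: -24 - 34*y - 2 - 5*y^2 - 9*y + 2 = -5*y^2 - 43*y - 24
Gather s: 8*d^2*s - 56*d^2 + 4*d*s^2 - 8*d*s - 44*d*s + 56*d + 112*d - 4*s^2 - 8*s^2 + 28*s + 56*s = -56*d^2 + 168*d + s^2*(4*d - 12) + s*(8*d^2 - 52*d + 84)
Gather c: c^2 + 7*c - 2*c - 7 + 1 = c^2 + 5*c - 6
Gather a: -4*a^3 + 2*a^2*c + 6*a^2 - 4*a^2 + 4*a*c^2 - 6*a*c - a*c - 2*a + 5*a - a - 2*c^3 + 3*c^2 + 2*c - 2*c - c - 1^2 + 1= -4*a^3 + a^2*(2*c + 2) + a*(4*c^2 - 7*c + 2) - 2*c^3 + 3*c^2 - c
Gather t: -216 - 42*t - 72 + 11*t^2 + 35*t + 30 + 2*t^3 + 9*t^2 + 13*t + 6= 2*t^3 + 20*t^2 + 6*t - 252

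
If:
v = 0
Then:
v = 0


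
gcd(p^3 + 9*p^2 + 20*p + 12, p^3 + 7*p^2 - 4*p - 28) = p + 2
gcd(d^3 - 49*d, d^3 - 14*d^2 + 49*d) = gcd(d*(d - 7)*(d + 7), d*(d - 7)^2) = d^2 - 7*d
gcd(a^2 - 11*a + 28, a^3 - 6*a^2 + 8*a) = a - 4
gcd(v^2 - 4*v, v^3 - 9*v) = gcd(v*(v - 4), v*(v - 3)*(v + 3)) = v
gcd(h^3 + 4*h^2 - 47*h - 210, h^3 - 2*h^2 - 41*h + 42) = h^2 - h - 42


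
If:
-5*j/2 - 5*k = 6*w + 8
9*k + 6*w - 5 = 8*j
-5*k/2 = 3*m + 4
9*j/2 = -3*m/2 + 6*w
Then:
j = -582/539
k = 32/77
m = -388/231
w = -3977/3234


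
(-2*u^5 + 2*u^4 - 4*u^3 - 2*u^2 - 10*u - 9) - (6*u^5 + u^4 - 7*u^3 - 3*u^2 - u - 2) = -8*u^5 + u^4 + 3*u^3 + u^2 - 9*u - 7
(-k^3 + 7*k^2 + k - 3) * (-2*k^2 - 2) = 2*k^5 - 14*k^4 - 8*k^2 - 2*k + 6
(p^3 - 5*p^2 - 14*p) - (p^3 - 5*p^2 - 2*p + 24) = -12*p - 24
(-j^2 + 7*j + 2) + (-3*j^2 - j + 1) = -4*j^2 + 6*j + 3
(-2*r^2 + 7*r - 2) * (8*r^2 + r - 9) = -16*r^4 + 54*r^3 + 9*r^2 - 65*r + 18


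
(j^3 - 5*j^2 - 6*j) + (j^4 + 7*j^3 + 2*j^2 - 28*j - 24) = j^4 + 8*j^3 - 3*j^2 - 34*j - 24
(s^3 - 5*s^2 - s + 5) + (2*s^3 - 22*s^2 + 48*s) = 3*s^3 - 27*s^2 + 47*s + 5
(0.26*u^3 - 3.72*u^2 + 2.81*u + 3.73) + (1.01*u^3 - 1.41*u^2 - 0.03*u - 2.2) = 1.27*u^3 - 5.13*u^2 + 2.78*u + 1.53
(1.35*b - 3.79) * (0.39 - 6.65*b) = -8.9775*b^2 + 25.73*b - 1.4781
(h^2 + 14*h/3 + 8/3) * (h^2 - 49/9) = h^4 + 14*h^3/3 - 25*h^2/9 - 686*h/27 - 392/27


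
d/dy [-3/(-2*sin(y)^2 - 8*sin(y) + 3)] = -12*(sin(y) + 2)*cos(y)/(-8*sin(y) + cos(2*y) + 2)^2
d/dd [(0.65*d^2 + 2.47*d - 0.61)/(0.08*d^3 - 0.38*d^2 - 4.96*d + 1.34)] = (-0.052*d^4 - 0.3952*d^3 - 2.139*d^2 + 1.2784*d + 0.284200000000001)/(0.0064*d^6 - 0.0608*d^5 - 0.6492*d^4 + 3.984*d^3 + 23.5832*d^2 - 13.2928*d + 1.7956)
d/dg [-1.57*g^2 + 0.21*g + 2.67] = 0.21 - 3.14*g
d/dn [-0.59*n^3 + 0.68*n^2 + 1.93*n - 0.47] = -1.77*n^2 + 1.36*n + 1.93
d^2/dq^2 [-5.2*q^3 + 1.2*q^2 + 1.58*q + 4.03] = 2.4 - 31.2*q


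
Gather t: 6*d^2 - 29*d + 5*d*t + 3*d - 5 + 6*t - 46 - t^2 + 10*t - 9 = 6*d^2 - 26*d - t^2 + t*(5*d + 16) - 60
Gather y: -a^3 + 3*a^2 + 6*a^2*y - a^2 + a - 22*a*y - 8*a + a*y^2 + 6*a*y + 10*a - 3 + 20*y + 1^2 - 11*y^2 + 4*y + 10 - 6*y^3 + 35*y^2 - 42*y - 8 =-a^3 + 2*a^2 + 3*a - 6*y^3 + y^2*(a + 24) + y*(6*a^2 - 16*a - 18)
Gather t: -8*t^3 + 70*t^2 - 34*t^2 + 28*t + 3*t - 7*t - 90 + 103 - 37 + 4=-8*t^3 + 36*t^2 + 24*t - 20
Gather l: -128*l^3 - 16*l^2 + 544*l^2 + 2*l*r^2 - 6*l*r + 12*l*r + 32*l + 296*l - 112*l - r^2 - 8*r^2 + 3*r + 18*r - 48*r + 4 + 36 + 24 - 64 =-128*l^3 + 528*l^2 + l*(2*r^2 + 6*r + 216) - 9*r^2 - 27*r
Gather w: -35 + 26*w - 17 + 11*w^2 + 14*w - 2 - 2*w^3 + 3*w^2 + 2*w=-2*w^3 + 14*w^2 + 42*w - 54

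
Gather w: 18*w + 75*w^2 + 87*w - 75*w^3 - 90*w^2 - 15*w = -75*w^3 - 15*w^2 + 90*w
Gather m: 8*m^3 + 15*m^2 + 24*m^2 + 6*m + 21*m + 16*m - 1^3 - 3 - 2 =8*m^3 + 39*m^2 + 43*m - 6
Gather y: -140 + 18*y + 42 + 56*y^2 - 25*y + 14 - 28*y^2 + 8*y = 28*y^2 + y - 84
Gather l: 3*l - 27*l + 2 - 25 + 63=40 - 24*l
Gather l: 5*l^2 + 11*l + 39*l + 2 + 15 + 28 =5*l^2 + 50*l + 45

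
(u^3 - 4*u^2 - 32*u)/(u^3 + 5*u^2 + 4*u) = (u - 8)/(u + 1)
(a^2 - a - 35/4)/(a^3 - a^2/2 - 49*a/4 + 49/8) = 2*(2*a + 5)/(4*a^2 + 12*a - 7)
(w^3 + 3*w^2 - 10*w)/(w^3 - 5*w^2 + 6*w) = (w + 5)/(w - 3)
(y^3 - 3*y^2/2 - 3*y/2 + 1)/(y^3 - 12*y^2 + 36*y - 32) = (2*y^2 + y - 1)/(2*(y^2 - 10*y + 16))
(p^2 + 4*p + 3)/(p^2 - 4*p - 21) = (p + 1)/(p - 7)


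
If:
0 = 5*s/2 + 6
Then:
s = -12/5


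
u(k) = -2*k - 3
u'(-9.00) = -2.00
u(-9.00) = 15.00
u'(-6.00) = -2.00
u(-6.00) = 9.00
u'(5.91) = -2.00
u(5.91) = -14.82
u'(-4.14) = -2.00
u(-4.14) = 5.28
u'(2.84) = -2.00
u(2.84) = -8.68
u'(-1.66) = -2.00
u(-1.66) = 0.32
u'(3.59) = -2.00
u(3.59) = -10.18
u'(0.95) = -2.00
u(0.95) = -4.90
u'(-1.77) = -2.00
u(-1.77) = 0.54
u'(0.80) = -2.00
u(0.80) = -4.60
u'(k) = -2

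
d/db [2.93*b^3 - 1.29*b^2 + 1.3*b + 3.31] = 8.79*b^2 - 2.58*b + 1.3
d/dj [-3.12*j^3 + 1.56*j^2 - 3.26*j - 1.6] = -9.36*j^2 + 3.12*j - 3.26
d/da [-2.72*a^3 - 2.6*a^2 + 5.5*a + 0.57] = -8.16*a^2 - 5.2*a + 5.5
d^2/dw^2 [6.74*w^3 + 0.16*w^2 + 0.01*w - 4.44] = 40.44*w + 0.32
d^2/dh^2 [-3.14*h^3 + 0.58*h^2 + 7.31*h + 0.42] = 1.16 - 18.84*h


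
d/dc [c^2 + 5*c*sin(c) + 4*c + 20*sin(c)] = 5*c*cos(c) + 2*c + 5*sin(c) + 20*cos(c) + 4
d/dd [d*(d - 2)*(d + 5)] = 3*d^2 + 6*d - 10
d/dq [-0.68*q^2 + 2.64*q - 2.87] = 2.64 - 1.36*q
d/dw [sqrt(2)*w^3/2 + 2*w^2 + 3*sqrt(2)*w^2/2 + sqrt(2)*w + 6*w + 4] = 3*sqrt(2)*w^2/2 + 4*w + 3*sqrt(2)*w + sqrt(2) + 6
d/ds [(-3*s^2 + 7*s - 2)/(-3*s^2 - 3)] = (7*s^2 + 2*s - 7)/(3*(s^4 + 2*s^2 + 1))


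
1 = 1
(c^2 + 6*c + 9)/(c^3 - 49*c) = (c^2 + 6*c + 9)/(c*(c^2 - 49))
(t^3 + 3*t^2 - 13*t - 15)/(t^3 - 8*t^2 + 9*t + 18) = (t + 5)/(t - 6)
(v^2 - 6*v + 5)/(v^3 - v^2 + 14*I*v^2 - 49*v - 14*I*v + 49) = (v - 5)/(v^2 + 14*I*v - 49)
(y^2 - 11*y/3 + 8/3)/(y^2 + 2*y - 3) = (y - 8/3)/(y + 3)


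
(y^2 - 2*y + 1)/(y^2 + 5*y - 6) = (y - 1)/(y + 6)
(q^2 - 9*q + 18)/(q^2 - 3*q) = (q - 6)/q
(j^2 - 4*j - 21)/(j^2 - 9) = (j - 7)/(j - 3)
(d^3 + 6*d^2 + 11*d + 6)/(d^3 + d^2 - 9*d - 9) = (d + 2)/(d - 3)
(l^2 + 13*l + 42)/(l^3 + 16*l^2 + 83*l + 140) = (l + 6)/(l^2 + 9*l + 20)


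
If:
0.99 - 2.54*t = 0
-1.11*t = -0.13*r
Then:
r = 3.33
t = 0.39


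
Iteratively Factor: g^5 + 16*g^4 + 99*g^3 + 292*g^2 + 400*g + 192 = (g + 4)*(g^4 + 12*g^3 + 51*g^2 + 88*g + 48) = (g + 1)*(g + 4)*(g^3 + 11*g^2 + 40*g + 48) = (g + 1)*(g + 3)*(g + 4)*(g^2 + 8*g + 16) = (g + 1)*(g + 3)*(g + 4)^2*(g + 4)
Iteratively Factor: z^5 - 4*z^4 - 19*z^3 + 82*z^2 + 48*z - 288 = (z + 2)*(z^4 - 6*z^3 - 7*z^2 + 96*z - 144) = (z + 2)*(z + 4)*(z^3 - 10*z^2 + 33*z - 36) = (z - 3)*(z + 2)*(z + 4)*(z^2 - 7*z + 12) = (z - 4)*(z - 3)*(z + 2)*(z + 4)*(z - 3)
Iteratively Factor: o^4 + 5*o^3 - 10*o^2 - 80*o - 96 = (o - 4)*(o^3 + 9*o^2 + 26*o + 24) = (o - 4)*(o + 2)*(o^2 + 7*o + 12) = (o - 4)*(o + 2)*(o + 3)*(o + 4)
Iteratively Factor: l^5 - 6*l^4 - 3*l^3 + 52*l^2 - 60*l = (l - 5)*(l^4 - l^3 - 8*l^2 + 12*l) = (l - 5)*(l - 2)*(l^3 + l^2 - 6*l) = l*(l - 5)*(l - 2)*(l^2 + l - 6) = l*(l - 5)*(l - 2)*(l + 3)*(l - 2)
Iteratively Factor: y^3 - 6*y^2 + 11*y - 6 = (y - 3)*(y^2 - 3*y + 2) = (y - 3)*(y - 1)*(y - 2)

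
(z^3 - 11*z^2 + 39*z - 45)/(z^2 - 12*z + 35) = (z^2 - 6*z + 9)/(z - 7)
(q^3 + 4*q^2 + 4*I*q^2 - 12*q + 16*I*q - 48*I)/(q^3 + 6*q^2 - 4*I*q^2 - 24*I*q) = (q^2 + 2*q*(-1 + 2*I) - 8*I)/(q*(q - 4*I))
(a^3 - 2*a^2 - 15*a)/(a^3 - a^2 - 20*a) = (a + 3)/(a + 4)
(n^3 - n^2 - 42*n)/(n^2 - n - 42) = n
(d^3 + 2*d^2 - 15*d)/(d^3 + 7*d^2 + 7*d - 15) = d*(d - 3)/(d^2 + 2*d - 3)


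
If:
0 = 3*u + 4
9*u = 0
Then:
No Solution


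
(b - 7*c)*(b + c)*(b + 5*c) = b^3 - b^2*c - 37*b*c^2 - 35*c^3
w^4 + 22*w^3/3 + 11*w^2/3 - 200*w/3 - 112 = (w - 3)*(w + 7/3)*(w + 4)^2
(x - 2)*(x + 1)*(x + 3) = x^3 + 2*x^2 - 5*x - 6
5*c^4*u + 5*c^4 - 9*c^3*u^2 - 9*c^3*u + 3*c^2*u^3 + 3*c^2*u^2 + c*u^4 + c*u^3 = (-c + u)^2*(5*c + u)*(c*u + c)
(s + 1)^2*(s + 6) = s^3 + 8*s^2 + 13*s + 6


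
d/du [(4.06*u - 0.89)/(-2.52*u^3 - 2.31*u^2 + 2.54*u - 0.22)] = (20.4624*u^3 + 2.6502*u^2 - 4.1118*u + 1.3674)/(6.3504*u^6 + 11.6424*u^5 - 7.4655*u^4 - 10.626*u^3 + 7.468*u^2 - 1.1176*u + 0.0484)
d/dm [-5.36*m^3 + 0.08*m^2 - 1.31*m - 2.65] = -16.08*m^2 + 0.16*m - 1.31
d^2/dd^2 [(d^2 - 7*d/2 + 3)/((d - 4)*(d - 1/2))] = 4*(4*d^3 + 12*d^2 - 78*d + 109)/(8*d^6 - 108*d^5 + 534*d^4 - 1161*d^3 + 1068*d^2 - 432*d + 64)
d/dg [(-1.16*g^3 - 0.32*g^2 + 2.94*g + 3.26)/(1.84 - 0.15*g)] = (0.348*g^3 - 6.3552*g^2 - 1.1776*g + 5.8986)/(0.0225*g^2 - 0.552*g + 3.3856)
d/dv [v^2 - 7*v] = 2*v - 7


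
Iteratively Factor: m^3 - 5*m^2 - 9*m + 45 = (m - 3)*(m^2 - 2*m - 15) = (m - 3)*(m + 3)*(m - 5)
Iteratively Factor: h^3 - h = (h - 1)*(h^2 + h) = h*(h - 1)*(h + 1)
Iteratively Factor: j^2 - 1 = (j - 1)*(j + 1)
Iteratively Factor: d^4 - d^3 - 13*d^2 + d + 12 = (d - 4)*(d^3 + 3*d^2 - d - 3) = (d - 4)*(d + 3)*(d^2 - 1) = (d - 4)*(d + 1)*(d + 3)*(d - 1)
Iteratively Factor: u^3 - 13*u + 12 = (u + 4)*(u^2 - 4*u + 3) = (u - 1)*(u + 4)*(u - 3)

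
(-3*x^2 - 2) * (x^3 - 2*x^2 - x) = -3*x^5 + 6*x^4 + x^3 + 4*x^2 + 2*x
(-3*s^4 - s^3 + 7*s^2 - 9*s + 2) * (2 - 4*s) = 12*s^5 - 2*s^4 - 30*s^3 + 50*s^2 - 26*s + 4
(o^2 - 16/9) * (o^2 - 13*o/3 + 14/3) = o^4 - 13*o^3/3 + 26*o^2/9 + 208*o/27 - 224/27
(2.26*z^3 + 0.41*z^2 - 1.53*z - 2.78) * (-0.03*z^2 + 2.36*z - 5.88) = -0.0678*z^5 + 5.3213*z^4 - 12.2753*z^3 - 5.9382*z^2 + 2.4356*z + 16.3464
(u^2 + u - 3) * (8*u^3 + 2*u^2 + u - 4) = 8*u^5 + 10*u^4 - 21*u^3 - 9*u^2 - 7*u + 12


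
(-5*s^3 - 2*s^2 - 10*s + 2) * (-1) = 5*s^3 + 2*s^2 + 10*s - 2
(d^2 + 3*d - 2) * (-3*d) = -3*d^3 - 9*d^2 + 6*d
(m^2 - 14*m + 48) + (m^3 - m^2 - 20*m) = m^3 - 34*m + 48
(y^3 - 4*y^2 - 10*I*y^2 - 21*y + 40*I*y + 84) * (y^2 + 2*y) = y^5 - 2*y^4 - 10*I*y^4 - 29*y^3 + 20*I*y^3 + 42*y^2 + 80*I*y^2 + 168*y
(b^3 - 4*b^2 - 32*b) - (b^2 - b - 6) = b^3 - 5*b^2 - 31*b + 6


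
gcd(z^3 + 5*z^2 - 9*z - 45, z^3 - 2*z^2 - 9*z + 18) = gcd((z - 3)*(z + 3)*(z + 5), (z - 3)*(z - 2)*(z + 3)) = z^2 - 9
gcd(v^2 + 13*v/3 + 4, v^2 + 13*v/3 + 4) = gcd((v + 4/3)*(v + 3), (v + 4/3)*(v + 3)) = v^2 + 13*v/3 + 4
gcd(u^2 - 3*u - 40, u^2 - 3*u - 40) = u^2 - 3*u - 40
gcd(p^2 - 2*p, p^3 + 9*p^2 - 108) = 1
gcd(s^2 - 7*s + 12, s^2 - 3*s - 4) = s - 4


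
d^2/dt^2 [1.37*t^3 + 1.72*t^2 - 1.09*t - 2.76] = 8.22*t + 3.44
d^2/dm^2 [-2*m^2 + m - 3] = -4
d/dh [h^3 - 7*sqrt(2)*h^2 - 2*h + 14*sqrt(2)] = 3*h^2 - 14*sqrt(2)*h - 2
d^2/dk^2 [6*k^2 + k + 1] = 12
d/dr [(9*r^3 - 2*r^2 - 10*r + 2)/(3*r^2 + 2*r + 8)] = (27*r^4 + 36*r^3 + 242*r^2 - 44*r - 84)/(9*r^4 + 12*r^3 + 52*r^2 + 32*r + 64)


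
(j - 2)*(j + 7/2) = j^2 + 3*j/2 - 7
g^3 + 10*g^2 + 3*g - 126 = (g - 3)*(g + 6)*(g + 7)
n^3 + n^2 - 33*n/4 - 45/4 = (n - 3)*(n + 3/2)*(n + 5/2)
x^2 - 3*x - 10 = (x - 5)*(x + 2)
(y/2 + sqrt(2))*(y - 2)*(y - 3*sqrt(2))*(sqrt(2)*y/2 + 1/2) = sqrt(2)*y^4/4 - sqrt(2)*y^3/2 - y^3/4 - 13*sqrt(2)*y^2/4 + y^2/2 - 3*y + 13*sqrt(2)*y/2 + 6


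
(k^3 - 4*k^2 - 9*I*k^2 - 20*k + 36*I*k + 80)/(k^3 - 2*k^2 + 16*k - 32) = (k^2 + k*(-4 - 5*I) + 20*I)/(k^2 + k*(-2 + 4*I) - 8*I)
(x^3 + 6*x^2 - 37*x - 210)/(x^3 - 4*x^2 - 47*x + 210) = (x + 5)/(x - 5)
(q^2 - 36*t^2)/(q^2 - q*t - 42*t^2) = (q - 6*t)/(q - 7*t)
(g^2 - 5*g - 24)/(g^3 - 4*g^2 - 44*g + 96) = (g + 3)/(g^2 + 4*g - 12)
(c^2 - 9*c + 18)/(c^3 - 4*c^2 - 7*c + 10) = (c^2 - 9*c + 18)/(c^3 - 4*c^2 - 7*c + 10)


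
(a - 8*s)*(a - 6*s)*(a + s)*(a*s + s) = a^4*s - 13*a^3*s^2 + a^3*s + 34*a^2*s^3 - 13*a^2*s^2 + 48*a*s^4 + 34*a*s^3 + 48*s^4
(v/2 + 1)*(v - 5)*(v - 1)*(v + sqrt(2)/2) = v^4/2 - 2*v^3 + sqrt(2)*v^3/4 - 7*v^2/2 - sqrt(2)*v^2 - 7*sqrt(2)*v/4 + 5*v + 5*sqrt(2)/2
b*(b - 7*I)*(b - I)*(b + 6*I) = b^4 - 2*I*b^3 + 41*b^2 - 42*I*b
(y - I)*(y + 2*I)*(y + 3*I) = y^3 + 4*I*y^2 - y + 6*I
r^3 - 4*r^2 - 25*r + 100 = (r - 5)*(r - 4)*(r + 5)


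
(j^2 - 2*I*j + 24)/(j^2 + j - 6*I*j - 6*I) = (j + 4*I)/(j + 1)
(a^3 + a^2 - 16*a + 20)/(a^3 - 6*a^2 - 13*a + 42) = (a^2 + 3*a - 10)/(a^2 - 4*a - 21)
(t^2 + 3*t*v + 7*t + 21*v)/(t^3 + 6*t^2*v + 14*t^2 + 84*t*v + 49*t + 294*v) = (t + 3*v)/(t^2 + 6*t*v + 7*t + 42*v)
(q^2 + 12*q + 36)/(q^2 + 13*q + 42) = (q + 6)/(q + 7)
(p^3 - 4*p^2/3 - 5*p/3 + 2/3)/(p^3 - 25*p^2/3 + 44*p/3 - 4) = (p + 1)/(p - 6)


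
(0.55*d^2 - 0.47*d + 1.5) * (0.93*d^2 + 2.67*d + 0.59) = 0.5115*d^4 + 1.0314*d^3 + 0.4646*d^2 + 3.7277*d + 0.885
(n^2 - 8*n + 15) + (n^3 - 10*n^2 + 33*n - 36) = n^3 - 9*n^2 + 25*n - 21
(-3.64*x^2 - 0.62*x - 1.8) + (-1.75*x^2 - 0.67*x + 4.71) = -5.39*x^2 - 1.29*x + 2.91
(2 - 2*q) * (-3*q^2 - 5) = 6*q^3 - 6*q^2 + 10*q - 10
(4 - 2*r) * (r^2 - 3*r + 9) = -2*r^3 + 10*r^2 - 30*r + 36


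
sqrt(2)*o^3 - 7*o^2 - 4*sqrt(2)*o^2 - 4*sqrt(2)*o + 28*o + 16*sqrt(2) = (o - 4)*(o - 4*sqrt(2))*(sqrt(2)*o + 1)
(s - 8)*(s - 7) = s^2 - 15*s + 56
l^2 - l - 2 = (l - 2)*(l + 1)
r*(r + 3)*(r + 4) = r^3 + 7*r^2 + 12*r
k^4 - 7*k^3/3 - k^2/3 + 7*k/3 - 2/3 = (k - 2)*(k - 1)*(k - 1/3)*(k + 1)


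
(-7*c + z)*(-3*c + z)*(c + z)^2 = 21*c^4 + 32*c^3*z + 2*c^2*z^2 - 8*c*z^3 + z^4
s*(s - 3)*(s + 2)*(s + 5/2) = s^4 + 3*s^3/2 - 17*s^2/2 - 15*s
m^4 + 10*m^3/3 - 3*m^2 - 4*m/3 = m*(m - 1)*(m + 1/3)*(m + 4)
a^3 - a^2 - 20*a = a*(a - 5)*(a + 4)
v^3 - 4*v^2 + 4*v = v*(v - 2)^2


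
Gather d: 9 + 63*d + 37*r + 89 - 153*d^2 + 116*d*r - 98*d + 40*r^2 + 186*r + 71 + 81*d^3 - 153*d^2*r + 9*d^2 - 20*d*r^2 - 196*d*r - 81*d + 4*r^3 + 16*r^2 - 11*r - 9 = 81*d^3 + d^2*(-153*r - 144) + d*(-20*r^2 - 80*r - 116) + 4*r^3 + 56*r^2 + 212*r + 160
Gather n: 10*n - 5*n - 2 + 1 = 5*n - 1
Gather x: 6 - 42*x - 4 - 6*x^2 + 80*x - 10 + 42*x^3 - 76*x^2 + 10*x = 42*x^3 - 82*x^2 + 48*x - 8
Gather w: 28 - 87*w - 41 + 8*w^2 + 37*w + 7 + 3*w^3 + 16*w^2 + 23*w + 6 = 3*w^3 + 24*w^2 - 27*w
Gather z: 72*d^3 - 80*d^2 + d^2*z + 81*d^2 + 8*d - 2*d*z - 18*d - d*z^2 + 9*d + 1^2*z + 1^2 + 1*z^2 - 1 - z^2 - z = 72*d^3 + d^2 - d*z^2 - d + z*(d^2 - 2*d)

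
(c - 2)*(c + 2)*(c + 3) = c^3 + 3*c^2 - 4*c - 12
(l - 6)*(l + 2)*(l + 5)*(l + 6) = l^4 + 7*l^3 - 26*l^2 - 252*l - 360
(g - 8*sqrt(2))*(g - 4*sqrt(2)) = g^2 - 12*sqrt(2)*g + 64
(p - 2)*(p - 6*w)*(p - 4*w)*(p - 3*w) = p^4 - 13*p^3*w - 2*p^3 + 54*p^2*w^2 + 26*p^2*w - 72*p*w^3 - 108*p*w^2 + 144*w^3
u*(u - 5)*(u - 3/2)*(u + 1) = u^4 - 11*u^3/2 + u^2 + 15*u/2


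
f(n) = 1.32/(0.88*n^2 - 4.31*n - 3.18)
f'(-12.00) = 0.00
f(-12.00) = 0.01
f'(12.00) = -0.00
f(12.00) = 0.02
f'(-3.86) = 0.02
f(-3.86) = 0.05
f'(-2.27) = 0.09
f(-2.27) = 0.12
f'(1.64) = 0.03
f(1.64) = -0.17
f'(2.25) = 0.01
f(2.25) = -0.16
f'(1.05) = 0.07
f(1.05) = -0.20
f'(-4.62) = 0.01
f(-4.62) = 0.04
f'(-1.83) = 0.17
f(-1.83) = 0.17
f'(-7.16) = 0.00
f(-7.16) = 0.02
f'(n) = 1.32*(4.31 - 1.76*n)/(0.88*n^2 - 4.31*n - 3.18)^2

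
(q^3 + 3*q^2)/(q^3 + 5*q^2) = (q + 3)/(q + 5)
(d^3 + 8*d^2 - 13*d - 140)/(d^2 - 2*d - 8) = (d^2 + 12*d + 35)/(d + 2)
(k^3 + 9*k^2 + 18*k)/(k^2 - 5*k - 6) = k*(k^2 + 9*k + 18)/(k^2 - 5*k - 6)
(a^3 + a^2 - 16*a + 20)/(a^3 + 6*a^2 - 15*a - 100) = (a^2 - 4*a + 4)/(a^2 + a - 20)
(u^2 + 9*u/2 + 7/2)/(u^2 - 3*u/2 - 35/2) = (u + 1)/(u - 5)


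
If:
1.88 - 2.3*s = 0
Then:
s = 0.82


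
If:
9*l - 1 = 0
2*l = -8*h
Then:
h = -1/36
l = 1/9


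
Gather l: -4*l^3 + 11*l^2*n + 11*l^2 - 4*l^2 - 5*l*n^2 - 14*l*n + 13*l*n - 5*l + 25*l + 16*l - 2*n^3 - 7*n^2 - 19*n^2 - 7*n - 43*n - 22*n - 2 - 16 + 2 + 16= -4*l^3 + l^2*(11*n + 7) + l*(-5*n^2 - n + 36) - 2*n^3 - 26*n^2 - 72*n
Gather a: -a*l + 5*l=-a*l + 5*l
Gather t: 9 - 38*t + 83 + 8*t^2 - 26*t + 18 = 8*t^2 - 64*t + 110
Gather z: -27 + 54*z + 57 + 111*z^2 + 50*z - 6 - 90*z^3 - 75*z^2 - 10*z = -90*z^3 + 36*z^2 + 94*z + 24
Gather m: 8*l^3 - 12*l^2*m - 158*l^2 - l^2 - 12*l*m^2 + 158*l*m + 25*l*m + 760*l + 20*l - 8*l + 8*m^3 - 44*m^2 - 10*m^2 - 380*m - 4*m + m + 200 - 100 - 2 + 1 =8*l^3 - 159*l^2 + 772*l + 8*m^3 + m^2*(-12*l - 54) + m*(-12*l^2 + 183*l - 383) + 99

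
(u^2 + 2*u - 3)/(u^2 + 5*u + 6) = (u - 1)/(u + 2)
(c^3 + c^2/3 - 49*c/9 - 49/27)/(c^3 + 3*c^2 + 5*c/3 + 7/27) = (3*c - 7)/(3*c + 1)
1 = 1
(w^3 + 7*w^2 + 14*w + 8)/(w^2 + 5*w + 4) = w + 2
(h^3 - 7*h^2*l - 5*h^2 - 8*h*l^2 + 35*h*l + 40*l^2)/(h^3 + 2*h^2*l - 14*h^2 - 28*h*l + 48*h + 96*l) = (h^3 - 7*h^2*l - 5*h^2 - 8*h*l^2 + 35*h*l + 40*l^2)/(h^3 + 2*h^2*l - 14*h^2 - 28*h*l + 48*h + 96*l)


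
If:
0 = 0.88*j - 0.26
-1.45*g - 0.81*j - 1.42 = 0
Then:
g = -1.14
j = 0.30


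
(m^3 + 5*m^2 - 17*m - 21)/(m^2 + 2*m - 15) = (m^2 + 8*m + 7)/(m + 5)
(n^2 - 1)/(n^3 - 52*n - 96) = (1 - n^2)/(-n^3 + 52*n + 96)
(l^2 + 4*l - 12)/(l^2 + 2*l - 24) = (l - 2)/(l - 4)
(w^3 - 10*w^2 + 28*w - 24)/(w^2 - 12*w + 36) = (w^2 - 4*w + 4)/(w - 6)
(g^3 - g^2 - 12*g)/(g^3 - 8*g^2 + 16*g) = (g + 3)/(g - 4)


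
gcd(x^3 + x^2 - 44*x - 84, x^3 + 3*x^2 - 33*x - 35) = 1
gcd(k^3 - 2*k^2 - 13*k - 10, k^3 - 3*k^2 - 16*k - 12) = k^2 + 3*k + 2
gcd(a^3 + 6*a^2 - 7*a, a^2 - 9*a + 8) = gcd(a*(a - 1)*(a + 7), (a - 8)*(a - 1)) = a - 1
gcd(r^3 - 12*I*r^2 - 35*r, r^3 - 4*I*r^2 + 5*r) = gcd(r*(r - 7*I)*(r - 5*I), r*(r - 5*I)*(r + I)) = r^2 - 5*I*r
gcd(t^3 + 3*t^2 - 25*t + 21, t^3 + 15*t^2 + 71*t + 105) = t + 7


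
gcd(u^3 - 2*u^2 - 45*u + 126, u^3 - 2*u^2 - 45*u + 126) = u^3 - 2*u^2 - 45*u + 126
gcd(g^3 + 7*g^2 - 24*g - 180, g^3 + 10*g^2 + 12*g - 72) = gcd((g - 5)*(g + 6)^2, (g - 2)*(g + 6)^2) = g^2 + 12*g + 36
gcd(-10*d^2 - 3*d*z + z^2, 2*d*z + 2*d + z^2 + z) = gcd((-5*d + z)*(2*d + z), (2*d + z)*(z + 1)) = 2*d + z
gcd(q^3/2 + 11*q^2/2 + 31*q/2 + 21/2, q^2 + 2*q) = 1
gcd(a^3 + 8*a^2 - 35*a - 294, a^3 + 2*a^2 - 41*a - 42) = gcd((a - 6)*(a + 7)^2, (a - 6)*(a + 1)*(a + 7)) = a^2 + a - 42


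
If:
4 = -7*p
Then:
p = -4/7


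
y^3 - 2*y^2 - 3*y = y*(y - 3)*(y + 1)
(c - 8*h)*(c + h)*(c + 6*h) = c^3 - c^2*h - 50*c*h^2 - 48*h^3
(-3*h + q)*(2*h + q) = -6*h^2 - h*q + q^2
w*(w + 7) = w^2 + 7*w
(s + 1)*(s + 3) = s^2 + 4*s + 3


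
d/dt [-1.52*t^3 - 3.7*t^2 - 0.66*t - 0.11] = -4.56*t^2 - 7.4*t - 0.66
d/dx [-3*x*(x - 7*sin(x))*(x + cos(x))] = 3*x*(x - 7*sin(x))*(sin(x) - 1) + 3*x*(x + cos(x))*(7*cos(x) - 1) - 3*(x - 7*sin(x))*(x + cos(x))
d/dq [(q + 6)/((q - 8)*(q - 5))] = (-q^2 - 12*q + 118)/(q^4 - 26*q^3 + 249*q^2 - 1040*q + 1600)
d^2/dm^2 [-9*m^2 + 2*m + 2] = -18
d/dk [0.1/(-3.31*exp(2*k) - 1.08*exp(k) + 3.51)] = (0.662*exp(k) + 0.108)*exp(k)/(3.31*exp(2*k) + 1.08*exp(k) - 3.51)^2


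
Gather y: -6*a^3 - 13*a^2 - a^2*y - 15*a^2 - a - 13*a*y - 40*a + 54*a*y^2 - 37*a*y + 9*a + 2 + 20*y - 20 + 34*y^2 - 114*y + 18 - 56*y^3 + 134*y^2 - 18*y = -6*a^3 - 28*a^2 - 32*a - 56*y^3 + y^2*(54*a + 168) + y*(-a^2 - 50*a - 112)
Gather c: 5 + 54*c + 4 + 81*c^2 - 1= 81*c^2 + 54*c + 8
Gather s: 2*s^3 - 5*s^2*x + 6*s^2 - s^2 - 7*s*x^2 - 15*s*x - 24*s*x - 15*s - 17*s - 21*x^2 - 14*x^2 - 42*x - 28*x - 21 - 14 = 2*s^3 + s^2*(5 - 5*x) + s*(-7*x^2 - 39*x - 32) - 35*x^2 - 70*x - 35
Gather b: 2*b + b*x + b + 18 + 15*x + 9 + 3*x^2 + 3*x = b*(x + 3) + 3*x^2 + 18*x + 27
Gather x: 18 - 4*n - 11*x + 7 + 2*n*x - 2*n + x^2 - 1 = -6*n + x^2 + x*(2*n - 11) + 24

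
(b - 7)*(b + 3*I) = b^2 - 7*b + 3*I*b - 21*I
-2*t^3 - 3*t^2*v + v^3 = (-2*t + v)*(t + v)^2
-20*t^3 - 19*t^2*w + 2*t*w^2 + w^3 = (-4*t + w)*(t + w)*(5*t + w)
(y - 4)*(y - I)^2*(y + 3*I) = y^4 - 4*y^3 + I*y^3 + 5*y^2 - 4*I*y^2 - 20*y - 3*I*y + 12*I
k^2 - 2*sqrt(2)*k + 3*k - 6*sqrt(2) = (k + 3)*(k - 2*sqrt(2))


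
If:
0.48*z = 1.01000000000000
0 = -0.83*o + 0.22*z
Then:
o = 0.56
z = 2.10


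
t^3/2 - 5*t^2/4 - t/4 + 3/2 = (t/2 + 1/2)*(t - 2)*(t - 3/2)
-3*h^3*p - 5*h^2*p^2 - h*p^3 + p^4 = p*(-3*h + p)*(h + p)^2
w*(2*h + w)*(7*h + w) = 14*h^2*w + 9*h*w^2 + w^3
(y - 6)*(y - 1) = y^2 - 7*y + 6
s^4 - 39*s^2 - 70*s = s*(s - 7)*(s + 2)*(s + 5)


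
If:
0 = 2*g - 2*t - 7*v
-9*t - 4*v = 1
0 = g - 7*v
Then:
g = -14/71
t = -7/71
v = -2/71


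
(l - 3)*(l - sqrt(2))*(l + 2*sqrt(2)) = l^3 - 3*l^2 + sqrt(2)*l^2 - 3*sqrt(2)*l - 4*l + 12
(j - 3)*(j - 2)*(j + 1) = j^3 - 4*j^2 + j + 6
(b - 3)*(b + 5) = b^2 + 2*b - 15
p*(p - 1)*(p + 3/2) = p^3 + p^2/2 - 3*p/2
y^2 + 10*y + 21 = (y + 3)*(y + 7)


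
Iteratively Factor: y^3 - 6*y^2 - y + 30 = (y + 2)*(y^2 - 8*y + 15) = (y - 3)*(y + 2)*(y - 5)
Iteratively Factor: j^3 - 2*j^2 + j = (j - 1)*(j^2 - j) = (j - 1)^2*(j)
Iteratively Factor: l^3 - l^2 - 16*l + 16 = (l - 1)*(l^2 - 16) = (l - 4)*(l - 1)*(l + 4)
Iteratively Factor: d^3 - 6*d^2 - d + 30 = (d - 3)*(d^2 - 3*d - 10) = (d - 3)*(d + 2)*(d - 5)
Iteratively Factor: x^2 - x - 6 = (x - 3)*(x + 2)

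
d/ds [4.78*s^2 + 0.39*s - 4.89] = 9.56*s + 0.39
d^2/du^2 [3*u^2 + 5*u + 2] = 6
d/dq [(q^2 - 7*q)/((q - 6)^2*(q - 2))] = (-q^3 + 8*q^2 + 10*q - 84)/(q^5 - 22*q^4 + 184*q^3 - 720*q^2 + 1296*q - 864)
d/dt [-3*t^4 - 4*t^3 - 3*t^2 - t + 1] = -12*t^3 - 12*t^2 - 6*t - 1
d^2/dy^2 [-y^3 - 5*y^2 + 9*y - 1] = -6*y - 10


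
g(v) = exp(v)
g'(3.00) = 20.09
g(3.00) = 20.09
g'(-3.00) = 0.05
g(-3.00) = 0.05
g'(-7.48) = 0.00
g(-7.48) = 0.00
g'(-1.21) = 0.30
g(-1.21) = 0.30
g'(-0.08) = 0.92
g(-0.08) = 0.92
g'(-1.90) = 0.15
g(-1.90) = 0.15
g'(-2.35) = 0.10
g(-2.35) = 0.10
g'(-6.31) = 0.00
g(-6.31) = 0.00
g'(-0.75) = 0.47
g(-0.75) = 0.47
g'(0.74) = 2.10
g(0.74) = 2.10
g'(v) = exp(v)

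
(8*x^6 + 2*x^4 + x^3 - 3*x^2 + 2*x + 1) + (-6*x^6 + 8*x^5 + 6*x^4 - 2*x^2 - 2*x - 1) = 2*x^6 + 8*x^5 + 8*x^4 + x^3 - 5*x^2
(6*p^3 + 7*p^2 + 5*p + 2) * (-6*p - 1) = -36*p^4 - 48*p^3 - 37*p^2 - 17*p - 2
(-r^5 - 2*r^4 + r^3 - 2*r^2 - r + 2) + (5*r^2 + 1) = -r^5 - 2*r^4 + r^3 + 3*r^2 - r + 3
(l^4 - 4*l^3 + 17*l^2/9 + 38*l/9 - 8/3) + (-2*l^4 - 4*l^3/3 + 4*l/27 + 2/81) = -l^4 - 16*l^3/3 + 17*l^2/9 + 118*l/27 - 214/81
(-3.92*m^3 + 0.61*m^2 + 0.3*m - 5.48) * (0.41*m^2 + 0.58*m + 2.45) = -1.6072*m^5 - 2.0235*m^4 - 9.1272*m^3 - 0.5783*m^2 - 2.4434*m - 13.426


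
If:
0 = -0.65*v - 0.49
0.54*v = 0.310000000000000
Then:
No Solution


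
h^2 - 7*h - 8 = (h - 8)*(h + 1)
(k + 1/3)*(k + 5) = k^2 + 16*k/3 + 5/3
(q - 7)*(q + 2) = q^2 - 5*q - 14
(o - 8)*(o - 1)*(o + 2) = o^3 - 7*o^2 - 10*o + 16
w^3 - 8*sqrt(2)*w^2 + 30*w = w*(w - 5*sqrt(2))*(w - 3*sqrt(2))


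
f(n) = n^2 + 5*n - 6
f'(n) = 2*n + 5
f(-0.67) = -8.90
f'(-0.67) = 3.66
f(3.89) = 28.58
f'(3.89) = 12.78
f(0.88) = -0.83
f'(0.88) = 6.76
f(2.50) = 12.75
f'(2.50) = 10.00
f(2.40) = 11.76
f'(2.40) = 9.80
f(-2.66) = -12.22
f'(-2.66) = -0.32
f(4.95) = 43.25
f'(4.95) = 14.90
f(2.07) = 8.63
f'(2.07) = 9.14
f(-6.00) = 0.00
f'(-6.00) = -7.00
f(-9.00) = 30.00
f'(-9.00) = -13.00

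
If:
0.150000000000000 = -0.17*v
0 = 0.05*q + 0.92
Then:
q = -18.40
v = -0.88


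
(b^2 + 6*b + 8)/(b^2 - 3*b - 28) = (b + 2)/(b - 7)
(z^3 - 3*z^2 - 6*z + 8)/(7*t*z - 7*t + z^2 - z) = (z^2 - 2*z - 8)/(7*t + z)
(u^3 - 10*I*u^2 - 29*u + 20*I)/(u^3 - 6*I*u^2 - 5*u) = (u - 4*I)/u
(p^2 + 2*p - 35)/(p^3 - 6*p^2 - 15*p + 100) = (p + 7)/(p^2 - p - 20)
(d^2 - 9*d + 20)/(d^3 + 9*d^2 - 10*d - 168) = (d - 5)/(d^2 + 13*d + 42)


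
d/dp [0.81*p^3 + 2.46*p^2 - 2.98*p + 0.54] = 2.43*p^2 + 4.92*p - 2.98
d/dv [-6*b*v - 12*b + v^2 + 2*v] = -6*b + 2*v + 2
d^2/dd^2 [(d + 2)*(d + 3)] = 2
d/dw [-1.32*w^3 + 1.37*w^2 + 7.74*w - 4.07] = -3.96*w^2 + 2.74*w + 7.74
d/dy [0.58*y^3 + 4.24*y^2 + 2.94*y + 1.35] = 1.74*y^2 + 8.48*y + 2.94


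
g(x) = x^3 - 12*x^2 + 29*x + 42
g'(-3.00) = 128.00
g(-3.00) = -180.00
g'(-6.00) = 281.00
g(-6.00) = -780.00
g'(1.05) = 7.11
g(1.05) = 60.38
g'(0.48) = 18.17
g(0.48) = 53.27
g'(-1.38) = 67.83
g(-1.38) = -23.50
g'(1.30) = 2.87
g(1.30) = 61.62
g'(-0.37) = 38.29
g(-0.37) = 29.58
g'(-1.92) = 86.14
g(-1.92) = -64.99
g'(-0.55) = 43.11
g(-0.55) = 22.25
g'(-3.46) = 147.95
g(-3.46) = -243.42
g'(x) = 3*x^2 - 24*x + 29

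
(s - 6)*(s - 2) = s^2 - 8*s + 12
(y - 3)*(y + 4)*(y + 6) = y^3 + 7*y^2 - 6*y - 72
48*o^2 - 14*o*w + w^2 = (-8*o + w)*(-6*o + w)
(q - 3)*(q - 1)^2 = q^3 - 5*q^2 + 7*q - 3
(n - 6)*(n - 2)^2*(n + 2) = n^4 - 8*n^3 + 8*n^2 + 32*n - 48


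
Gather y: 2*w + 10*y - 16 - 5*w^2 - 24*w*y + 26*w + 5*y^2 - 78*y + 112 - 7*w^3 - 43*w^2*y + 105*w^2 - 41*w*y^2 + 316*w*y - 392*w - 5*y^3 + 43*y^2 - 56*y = -7*w^3 + 100*w^2 - 364*w - 5*y^3 + y^2*(48 - 41*w) + y*(-43*w^2 + 292*w - 124) + 96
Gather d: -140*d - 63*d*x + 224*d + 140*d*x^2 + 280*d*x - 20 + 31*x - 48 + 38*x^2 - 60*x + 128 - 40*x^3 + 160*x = d*(140*x^2 + 217*x + 84) - 40*x^3 + 38*x^2 + 131*x + 60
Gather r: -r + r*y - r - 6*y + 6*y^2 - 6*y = r*(y - 2) + 6*y^2 - 12*y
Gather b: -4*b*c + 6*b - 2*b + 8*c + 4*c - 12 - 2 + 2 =b*(4 - 4*c) + 12*c - 12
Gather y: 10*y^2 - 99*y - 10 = 10*y^2 - 99*y - 10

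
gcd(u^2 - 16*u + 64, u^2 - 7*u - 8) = u - 8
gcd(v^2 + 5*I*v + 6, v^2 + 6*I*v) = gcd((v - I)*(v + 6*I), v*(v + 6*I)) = v + 6*I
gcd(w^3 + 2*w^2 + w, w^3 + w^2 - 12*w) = w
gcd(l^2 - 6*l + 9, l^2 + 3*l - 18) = l - 3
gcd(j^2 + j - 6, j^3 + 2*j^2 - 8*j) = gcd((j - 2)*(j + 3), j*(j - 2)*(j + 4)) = j - 2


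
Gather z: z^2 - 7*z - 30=z^2 - 7*z - 30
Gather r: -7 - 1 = -8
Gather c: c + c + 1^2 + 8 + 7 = 2*c + 16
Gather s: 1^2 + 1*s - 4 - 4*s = -3*s - 3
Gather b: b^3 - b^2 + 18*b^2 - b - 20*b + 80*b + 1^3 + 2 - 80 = b^3 + 17*b^2 + 59*b - 77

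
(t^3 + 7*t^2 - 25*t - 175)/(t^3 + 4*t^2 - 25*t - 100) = (t + 7)/(t + 4)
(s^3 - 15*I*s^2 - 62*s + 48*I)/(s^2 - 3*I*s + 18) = (s^2 - 9*I*s - 8)/(s + 3*I)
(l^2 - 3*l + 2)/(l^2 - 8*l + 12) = (l - 1)/(l - 6)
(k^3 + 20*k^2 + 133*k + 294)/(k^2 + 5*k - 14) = (k^2 + 13*k + 42)/(k - 2)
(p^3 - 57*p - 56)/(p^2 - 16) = (p^3 - 57*p - 56)/(p^2 - 16)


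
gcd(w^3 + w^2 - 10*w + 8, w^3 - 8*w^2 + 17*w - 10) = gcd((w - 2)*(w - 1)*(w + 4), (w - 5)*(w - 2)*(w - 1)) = w^2 - 3*w + 2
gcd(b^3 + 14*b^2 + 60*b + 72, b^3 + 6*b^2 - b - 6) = b + 6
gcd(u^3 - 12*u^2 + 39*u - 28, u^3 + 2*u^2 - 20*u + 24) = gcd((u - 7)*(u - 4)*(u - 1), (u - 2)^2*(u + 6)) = 1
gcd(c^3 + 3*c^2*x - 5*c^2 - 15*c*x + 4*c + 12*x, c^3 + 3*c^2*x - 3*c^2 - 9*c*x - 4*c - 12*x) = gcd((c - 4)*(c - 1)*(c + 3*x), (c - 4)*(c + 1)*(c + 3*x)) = c^2 + 3*c*x - 4*c - 12*x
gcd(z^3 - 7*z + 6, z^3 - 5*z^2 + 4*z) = z - 1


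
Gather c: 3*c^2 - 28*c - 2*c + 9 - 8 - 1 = 3*c^2 - 30*c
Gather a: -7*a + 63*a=56*a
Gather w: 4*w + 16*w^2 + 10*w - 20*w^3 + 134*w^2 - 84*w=-20*w^3 + 150*w^2 - 70*w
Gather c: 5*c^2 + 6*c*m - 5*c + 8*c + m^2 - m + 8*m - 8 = 5*c^2 + c*(6*m + 3) + m^2 + 7*m - 8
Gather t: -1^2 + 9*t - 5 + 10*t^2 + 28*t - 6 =10*t^2 + 37*t - 12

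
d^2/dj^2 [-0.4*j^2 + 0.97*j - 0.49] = -0.800000000000000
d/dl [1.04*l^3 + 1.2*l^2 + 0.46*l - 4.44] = 3.12*l^2 + 2.4*l + 0.46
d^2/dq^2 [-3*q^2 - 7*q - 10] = -6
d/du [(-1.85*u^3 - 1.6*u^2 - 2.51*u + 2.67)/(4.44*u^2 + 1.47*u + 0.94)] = (-8.21400000000001*u^4 - 5.439*u^3 + 3.5754*u^2 - 26.7176*u - 6.2843)/(19.7136*u^4 + 13.0536*u^3 + 10.5081*u^2 + 2.7636*u + 0.8836)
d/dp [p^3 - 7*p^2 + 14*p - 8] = 3*p^2 - 14*p + 14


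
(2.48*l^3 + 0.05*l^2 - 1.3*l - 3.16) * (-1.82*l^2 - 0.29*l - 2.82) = -4.5136*l^5 - 0.8102*l^4 - 4.6421*l^3 + 5.9872*l^2 + 4.5824*l + 8.9112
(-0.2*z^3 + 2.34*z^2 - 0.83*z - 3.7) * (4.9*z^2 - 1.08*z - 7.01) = -0.98*z^5 + 11.682*z^4 - 5.1922*z^3 - 33.637*z^2 + 9.8143*z + 25.937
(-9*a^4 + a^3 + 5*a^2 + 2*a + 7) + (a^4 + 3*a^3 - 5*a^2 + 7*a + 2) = -8*a^4 + 4*a^3 + 9*a + 9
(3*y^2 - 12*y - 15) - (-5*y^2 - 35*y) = 8*y^2 + 23*y - 15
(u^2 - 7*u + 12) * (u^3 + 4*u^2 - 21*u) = u^5 - 3*u^4 - 37*u^3 + 195*u^2 - 252*u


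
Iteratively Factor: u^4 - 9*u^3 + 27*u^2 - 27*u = (u - 3)*(u^3 - 6*u^2 + 9*u) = u*(u - 3)*(u^2 - 6*u + 9) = u*(u - 3)^2*(u - 3)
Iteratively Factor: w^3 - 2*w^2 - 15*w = (w - 5)*(w^2 + 3*w) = w*(w - 5)*(w + 3)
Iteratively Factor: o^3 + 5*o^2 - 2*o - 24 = (o - 2)*(o^2 + 7*o + 12) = (o - 2)*(o + 3)*(o + 4)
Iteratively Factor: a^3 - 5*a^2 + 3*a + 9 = (a - 3)*(a^2 - 2*a - 3) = (a - 3)*(a + 1)*(a - 3)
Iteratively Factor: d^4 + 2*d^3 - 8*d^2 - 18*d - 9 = (d - 3)*(d^3 + 5*d^2 + 7*d + 3) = (d - 3)*(d + 3)*(d^2 + 2*d + 1) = (d - 3)*(d + 1)*(d + 3)*(d + 1)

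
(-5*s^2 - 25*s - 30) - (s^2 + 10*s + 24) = -6*s^2 - 35*s - 54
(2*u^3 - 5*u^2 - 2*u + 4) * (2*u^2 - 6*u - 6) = 4*u^5 - 22*u^4 + 14*u^3 + 50*u^2 - 12*u - 24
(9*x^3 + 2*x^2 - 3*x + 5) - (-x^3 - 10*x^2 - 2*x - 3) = 10*x^3 + 12*x^2 - x + 8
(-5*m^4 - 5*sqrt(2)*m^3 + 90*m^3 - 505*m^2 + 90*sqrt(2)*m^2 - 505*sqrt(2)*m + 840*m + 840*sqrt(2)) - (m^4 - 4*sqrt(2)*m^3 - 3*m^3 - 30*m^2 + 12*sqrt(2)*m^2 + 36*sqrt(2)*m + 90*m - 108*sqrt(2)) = -6*m^4 - sqrt(2)*m^3 + 93*m^3 - 475*m^2 + 78*sqrt(2)*m^2 - 541*sqrt(2)*m + 750*m + 948*sqrt(2)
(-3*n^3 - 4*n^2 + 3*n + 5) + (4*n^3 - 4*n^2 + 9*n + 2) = n^3 - 8*n^2 + 12*n + 7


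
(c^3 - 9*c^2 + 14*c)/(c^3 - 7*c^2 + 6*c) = (c^2 - 9*c + 14)/(c^2 - 7*c + 6)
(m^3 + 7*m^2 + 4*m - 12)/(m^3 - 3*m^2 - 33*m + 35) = (m^2 + 8*m + 12)/(m^2 - 2*m - 35)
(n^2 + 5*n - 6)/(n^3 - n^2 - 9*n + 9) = (n + 6)/(n^2 - 9)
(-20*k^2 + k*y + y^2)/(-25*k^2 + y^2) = (-4*k + y)/(-5*k + y)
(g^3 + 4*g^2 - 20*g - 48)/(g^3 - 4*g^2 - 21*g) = (-g^3 - 4*g^2 + 20*g + 48)/(g*(-g^2 + 4*g + 21))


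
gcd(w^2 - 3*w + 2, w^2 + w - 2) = w - 1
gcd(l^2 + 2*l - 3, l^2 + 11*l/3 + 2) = l + 3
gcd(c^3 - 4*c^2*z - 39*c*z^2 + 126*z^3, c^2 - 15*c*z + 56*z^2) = -c + 7*z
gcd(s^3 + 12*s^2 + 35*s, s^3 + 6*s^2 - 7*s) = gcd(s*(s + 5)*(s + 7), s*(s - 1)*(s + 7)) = s^2 + 7*s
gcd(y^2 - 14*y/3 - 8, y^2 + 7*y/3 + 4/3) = y + 4/3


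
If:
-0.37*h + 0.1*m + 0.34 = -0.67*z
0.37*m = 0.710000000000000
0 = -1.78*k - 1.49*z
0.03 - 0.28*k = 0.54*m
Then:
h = 9.21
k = -3.59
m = 1.92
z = 4.29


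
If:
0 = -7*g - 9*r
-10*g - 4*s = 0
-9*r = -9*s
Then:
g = 0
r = 0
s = 0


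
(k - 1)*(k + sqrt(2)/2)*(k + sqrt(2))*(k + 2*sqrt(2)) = k^4 - k^3 + 7*sqrt(2)*k^3/2 - 7*sqrt(2)*k^2/2 + 7*k^2 - 7*k + 2*sqrt(2)*k - 2*sqrt(2)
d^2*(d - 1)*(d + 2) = d^4 + d^3 - 2*d^2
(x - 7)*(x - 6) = x^2 - 13*x + 42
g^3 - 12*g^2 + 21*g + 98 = (g - 7)^2*(g + 2)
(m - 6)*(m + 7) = m^2 + m - 42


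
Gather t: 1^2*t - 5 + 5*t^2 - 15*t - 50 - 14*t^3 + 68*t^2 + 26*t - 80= -14*t^3 + 73*t^2 + 12*t - 135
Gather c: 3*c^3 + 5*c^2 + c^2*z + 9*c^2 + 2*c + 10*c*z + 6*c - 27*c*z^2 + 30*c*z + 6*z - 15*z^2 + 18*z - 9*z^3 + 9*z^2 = 3*c^3 + c^2*(z + 14) + c*(-27*z^2 + 40*z + 8) - 9*z^3 - 6*z^2 + 24*z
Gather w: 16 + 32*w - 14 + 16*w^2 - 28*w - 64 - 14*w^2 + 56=2*w^2 + 4*w - 6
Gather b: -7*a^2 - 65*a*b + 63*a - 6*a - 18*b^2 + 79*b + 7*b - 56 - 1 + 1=-7*a^2 + 57*a - 18*b^2 + b*(86 - 65*a) - 56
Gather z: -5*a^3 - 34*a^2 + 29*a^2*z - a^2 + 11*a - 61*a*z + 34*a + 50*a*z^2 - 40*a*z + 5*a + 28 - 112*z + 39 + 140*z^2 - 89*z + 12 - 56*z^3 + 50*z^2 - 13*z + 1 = -5*a^3 - 35*a^2 + 50*a - 56*z^3 + z^2*(50*a + 190) + z*(29*a^2 - 101*a - 214) + 80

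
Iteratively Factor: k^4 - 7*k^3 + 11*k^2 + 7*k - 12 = (k - 3)*(k^3 - 4*k^2 - k + 4) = (k - 3)*(k - 1)*(k^2 - 3*k - 4) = (k - 3)*(k - 1)*(k + 1)*(k - 4)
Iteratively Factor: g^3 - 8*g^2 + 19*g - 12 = (g - 4)*(g^2 - 4*g + 3) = (g - 4)*(g - 3)*(g - 1)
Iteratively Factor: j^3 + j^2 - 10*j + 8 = (j - 2)*(j^2 + 3*j - 4) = (j - 2)*(j + 4)*(j - 1)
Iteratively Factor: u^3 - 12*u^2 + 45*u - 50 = (u - 2)*(u^2 - 10*u + 25) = (u - 5)*(u - 2)*(u - 5)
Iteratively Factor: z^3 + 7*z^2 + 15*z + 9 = (z + 1)*(z^2 + 6*z + 9) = (z + 1)*(z + 3)*(z + 3)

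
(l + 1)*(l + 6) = l^2 + 7*l + 6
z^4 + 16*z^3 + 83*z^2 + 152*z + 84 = (z + 1)*(z + 2)*(z + 6)*(z + 7)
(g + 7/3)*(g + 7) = g^2 + 28*g/3 + 49/3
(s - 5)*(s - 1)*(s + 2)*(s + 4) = s^4 - 23*s^2 - 18*s + 40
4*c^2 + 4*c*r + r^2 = (2*c + r)^2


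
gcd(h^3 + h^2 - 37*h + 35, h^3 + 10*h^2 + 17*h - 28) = h^2 + 6*h - 7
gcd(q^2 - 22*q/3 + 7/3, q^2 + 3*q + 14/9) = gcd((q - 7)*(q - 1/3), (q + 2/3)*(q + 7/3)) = 1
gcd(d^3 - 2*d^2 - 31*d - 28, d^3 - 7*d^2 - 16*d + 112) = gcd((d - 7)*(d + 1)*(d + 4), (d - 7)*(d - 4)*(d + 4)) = d^2 - 3*d - 28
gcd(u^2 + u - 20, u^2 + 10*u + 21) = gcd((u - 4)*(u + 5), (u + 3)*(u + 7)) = 1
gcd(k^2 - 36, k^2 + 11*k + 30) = k + 6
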